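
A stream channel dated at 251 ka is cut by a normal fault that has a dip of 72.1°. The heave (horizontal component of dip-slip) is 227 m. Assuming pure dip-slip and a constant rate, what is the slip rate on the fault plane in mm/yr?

dip-slip = heave / cos(dip) = 227 m / cos(72.1°) = 738.6 m
rate = 738.6 m / 251 ka = 0.00294 m/yr = 2.94 mm/yr

2.94 mm/yr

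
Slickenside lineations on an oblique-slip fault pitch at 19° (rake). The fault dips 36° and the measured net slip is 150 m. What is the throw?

dip-slip = net slip × sin(rake) = 150 m × sin(19°) = 48.84 m
throw = dip-slip × sin(dip) = 48.84 × sin(36°) = 28.7 m

28.7 m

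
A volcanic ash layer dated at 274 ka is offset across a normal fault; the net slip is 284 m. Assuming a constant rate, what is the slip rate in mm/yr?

rate = 284 m / 274 ka = 0.00104 m/yr = 1.04 mm/yr

1.04 mm/yr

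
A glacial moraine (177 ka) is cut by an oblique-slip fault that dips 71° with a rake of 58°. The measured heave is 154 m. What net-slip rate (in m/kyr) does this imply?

3.15 m/kyr

dip-slip = heave / cos(dip) = 154 / cos(71°) = 473 m
net slip = dip-slip / sin(rake) = 473 / sin(58°) = 557.8 m
rate = 557.8 m / 177 ka = 0.00315 m/yr = 3.15 m/kyr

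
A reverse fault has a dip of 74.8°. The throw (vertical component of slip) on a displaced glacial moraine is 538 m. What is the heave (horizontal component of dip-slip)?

heave = throw / tan(dip) = 538 / tan(74.8°) = 146 m

146 m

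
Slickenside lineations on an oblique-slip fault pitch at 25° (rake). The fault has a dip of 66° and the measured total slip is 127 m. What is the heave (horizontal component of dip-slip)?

dip-slip = net slip × sin(rake) = 127 m × sin(25°) = 53.67 m
heave = dip-slip × cos(dip) = 53.67 × cos(66°) = 21.8 m

21.8 m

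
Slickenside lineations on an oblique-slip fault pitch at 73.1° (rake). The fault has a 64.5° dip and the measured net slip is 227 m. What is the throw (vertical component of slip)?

dip-slip = net slip × sin(rake) = 227 m × sin(73.1°) = 217.2 m
throw = dip-slip × sin(dip) = 217.2 × sin(64.5°) = 196 m

196 m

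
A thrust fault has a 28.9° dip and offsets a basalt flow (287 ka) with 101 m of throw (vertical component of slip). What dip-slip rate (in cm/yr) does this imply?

dip-slip = throw / sin(dip) = 101 m / sin(28.9°) = 209 m
rate = 209 m / 287 ka = 0.000728 m/yr = 0.0728 cm/yr

0.0728 cm/yr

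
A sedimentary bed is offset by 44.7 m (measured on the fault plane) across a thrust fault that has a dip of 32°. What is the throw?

23.7 m

throw = dip-slip × sin(dip) = 44.7 m × sin(32°) = 23.7 m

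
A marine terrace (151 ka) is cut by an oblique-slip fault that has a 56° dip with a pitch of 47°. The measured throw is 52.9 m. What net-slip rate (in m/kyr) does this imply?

0.578 m/kyr

dip-slip = throw / sin(dip) = 52.9 / sin(56°) = 63.81 m
net slip = dip-slip / sin(rake) = 63.81 / sin(47°) = 87.25 m
rate = 87.25 m / 151 ka = 0.000578 m/yr = 0.578 m/kyr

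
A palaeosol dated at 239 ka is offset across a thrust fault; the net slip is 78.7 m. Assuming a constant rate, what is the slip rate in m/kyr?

rate = 78.7 m / 239 ka = 0.000329 m/yr = 0.329 m/kyr

0.329 m/kyr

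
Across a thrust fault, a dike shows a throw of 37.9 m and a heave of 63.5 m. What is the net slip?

74 m

net slip = √(throw² + heave²) = √(37.9² + 63.5²) = 74 m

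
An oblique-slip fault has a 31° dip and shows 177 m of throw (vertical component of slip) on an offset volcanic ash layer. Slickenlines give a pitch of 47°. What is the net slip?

470 m

dip-slip = throw / sin(dip) = 177 / sin(31°) = 343.7 m
net slip = dip-slip / sin(rake) = 343.7 / sin(47°) = 470 m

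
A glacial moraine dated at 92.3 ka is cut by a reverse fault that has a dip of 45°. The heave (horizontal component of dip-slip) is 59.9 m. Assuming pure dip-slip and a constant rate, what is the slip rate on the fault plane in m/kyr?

dip-slip = heave / cos(dip) = 59.9 m / cos(45°) = 84.71 m
rate = 84.71 m / 92.3 ka = 0.000918 m/yr = 0.918 m/kyr

0.918 m/kyr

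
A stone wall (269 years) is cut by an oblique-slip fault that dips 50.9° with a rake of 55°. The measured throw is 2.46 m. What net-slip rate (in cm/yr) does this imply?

dip-slip = throw / sin(dip) = 2.46 / sin(50.9°) = 3.170 m
net slip = dip-slip / sin(rake) = 3.170 / sin(55°) = 3.870 m
rate = 3.870 m / 269 years = 0.0144 m/yr = 1.44 cm/yr

1.44 cm/yr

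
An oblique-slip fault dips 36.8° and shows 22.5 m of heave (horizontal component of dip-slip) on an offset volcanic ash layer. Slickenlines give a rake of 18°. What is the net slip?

dip-slip = heave / cos(dip) = 22.5 / cos(36.8°) = 28.10 m
net slip = dip-slip / sin(rake) = 28.10 / sin(18°) = 90.9 m

90.9 m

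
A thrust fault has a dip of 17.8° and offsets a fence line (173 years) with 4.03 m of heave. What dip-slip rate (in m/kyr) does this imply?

24.5 m/kyr

dip-slip = heave / cos(dip) = 4.03 m / cos(17.8°) = 4.233 m
rate = 4.233 m / 173 years = 0.0245 m/yr = 24.5 m/kyr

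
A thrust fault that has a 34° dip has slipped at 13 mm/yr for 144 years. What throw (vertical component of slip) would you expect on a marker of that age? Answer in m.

1.05 m

dip-slip = rate × time = 13 mm/yr × 144 years = 1.872 m
throw = dip-slip × sin(dip) = 1.872 × sin(34°) = 1.05 m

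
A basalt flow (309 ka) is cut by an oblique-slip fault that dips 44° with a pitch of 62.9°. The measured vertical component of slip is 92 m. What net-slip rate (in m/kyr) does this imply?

dip-slip = throw / sin(dip) = 92 / sin(44°) = 132.4 m
net slip = dip-slip / sin(rake) = 132.4 / sin(62.9°) = 148.8 m
rate = 148.8 m / 309 ka = 0.000481 m/yr = 0.481 m/kyr

0.481 m/kyr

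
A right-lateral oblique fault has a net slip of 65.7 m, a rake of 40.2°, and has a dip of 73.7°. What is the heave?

11.9 m

dip-slip = net slip × sin(rake) = 65.7 m × sin(40.2°) = 42.41 m
heave = dip-slip × cos(dip) = 42.41 × cos(73.7°) = 11.9 m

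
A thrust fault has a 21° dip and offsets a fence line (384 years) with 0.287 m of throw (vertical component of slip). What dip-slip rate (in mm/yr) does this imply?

2.09 mm/yr

dip-slip = throw / sin(dip) = 0.287 m / sin(21°) = 0.8009 m
rate = 0.8009 m / 384 years = 0.00209 m/yr = 2.09 mm/yr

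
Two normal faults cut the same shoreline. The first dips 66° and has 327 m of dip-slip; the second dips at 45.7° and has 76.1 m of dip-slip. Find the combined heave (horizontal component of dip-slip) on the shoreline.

heave_A = 327 × cos(66°) = 133 m
heave_B = 76.1 × cos(45.7°) = 53.15 m
total = 133 + 53.15 = 186 m

186 m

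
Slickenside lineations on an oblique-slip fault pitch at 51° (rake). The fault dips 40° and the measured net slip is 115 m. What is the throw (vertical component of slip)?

57.4 m

dip-slip = net slip × sin(rake) = 115 m × sin(51°) = 89.37 m
throw = dip-slip × sin(dip) = 89.37 × sin(40°) = 57.4 m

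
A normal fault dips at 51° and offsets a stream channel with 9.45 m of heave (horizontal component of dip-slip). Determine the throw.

throw = heave × tan(dip) = 9.45 × tan(51°) = 11.7 m

11.7 m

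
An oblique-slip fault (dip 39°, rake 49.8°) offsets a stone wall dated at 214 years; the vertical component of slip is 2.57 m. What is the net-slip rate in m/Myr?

dip-slip = throw / sin(dip) = 2.57 / sin(39°) = 4.084 m
net slip = dip-slip / sin(rake) = 4.084 / sin(49.8°) = 5.347 m
rate = 5.347 m / 214 years = 0.0250 m/yr = 25000 m/Myr

25000 m/Myr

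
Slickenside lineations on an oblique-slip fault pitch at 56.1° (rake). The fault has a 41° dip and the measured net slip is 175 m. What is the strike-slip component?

strike-slip = net slip × cos(rake) = 175 m × cos(56.1°) = 97.6 m

97.6 m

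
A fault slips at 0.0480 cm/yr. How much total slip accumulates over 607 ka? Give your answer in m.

291 m

slip = rate × time = 0.0480 cm/yr × 607 ka = 291 m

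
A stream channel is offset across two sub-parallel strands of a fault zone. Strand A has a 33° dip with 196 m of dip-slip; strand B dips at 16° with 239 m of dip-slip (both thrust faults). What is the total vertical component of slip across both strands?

throw_A = 196 × sin(33°) = 106.7 m
throw_B = 239 × sin(16°) = 65.88 m
total = 106.7 + 65.88 = 173 m

173 m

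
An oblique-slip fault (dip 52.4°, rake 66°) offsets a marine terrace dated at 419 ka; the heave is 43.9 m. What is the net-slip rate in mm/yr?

dip-slip = heave / cos(dip) = 43.9 / cos(52.4°) = 71.95 m
net slip = dip-slip / sin(rake) = 71.95 / sin(66°) = 78.76 m
rate = 78.76 m / 419 ka = 0.000188 m/yr = 0.188 mm/yr

0.188 mm/yr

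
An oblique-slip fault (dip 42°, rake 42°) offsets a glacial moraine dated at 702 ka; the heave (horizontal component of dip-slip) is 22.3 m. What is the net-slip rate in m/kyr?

dip-slip = heave / cos(dip) = 22.3 / cos(42°) = 30.01 m
net slip = dip-slip / sin(rake) = 30.01 / sin(42°) = 44.85 m
rate = 44.85 m / 702 ka = 0.0000639 m/yr = 0.0639 m/kyr

0.0639 m/kyr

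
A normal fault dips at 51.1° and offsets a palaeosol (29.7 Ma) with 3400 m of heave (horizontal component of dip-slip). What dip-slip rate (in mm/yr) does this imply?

dip-slip = heave / cos(dip) = 3400 m / cos(51.1°) = 5414 m
rate = 5414 m / 29.7 Ma = 0.000182 m/yr = 0.182 mm/yr

0.182 mm/yr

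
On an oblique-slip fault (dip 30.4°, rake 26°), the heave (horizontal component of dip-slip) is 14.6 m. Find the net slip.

dip-slip = heave / cos(dip) = 14.6 / cos(30.4°) = 16.93 m
net slip = dip-slip / sin(rake) = 16.93 / sin(26°) = 38.6 m

38.6 m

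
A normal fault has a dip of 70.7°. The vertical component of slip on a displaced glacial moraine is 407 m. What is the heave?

heave = throw / tan(dip) = 407 / tan(70.7°) = 143 m

143 m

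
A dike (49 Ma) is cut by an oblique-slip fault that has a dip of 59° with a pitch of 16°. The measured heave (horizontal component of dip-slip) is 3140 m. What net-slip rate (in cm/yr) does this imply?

dip-slip = heave / cos(dip) = 3140 / cos(59°) = 6097 m
net slip = dip-slip / sin(rake) = 6097 / sin(16°) = 22120 m
rate = 22120 m / 49 Ma = 0.000451 m/yr = 0.0451 cm/yr

0.0451 cm/yr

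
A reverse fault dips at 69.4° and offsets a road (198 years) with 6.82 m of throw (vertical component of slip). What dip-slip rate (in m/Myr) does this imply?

dip-slip = throw / sin(dip) = 6.82 m / sin(69.4°) = 7.286 m
rate = 7.286 m / 198 years = 0.0368 m/yr = 36800 m/Myr

36800 m/Myr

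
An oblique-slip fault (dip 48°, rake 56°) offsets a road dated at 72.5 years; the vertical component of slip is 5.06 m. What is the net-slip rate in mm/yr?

113 mm/yr

dip-slip = throw / sin(dip) = 5.06 / sin(48°) = 6.809 m
net slip = dip-slip / sin(rake) = 6.809 / sin(56°) = 8.213 m
rate = 8.213 m / 72.5 years = 0.113 m/yr = 113 mm/yr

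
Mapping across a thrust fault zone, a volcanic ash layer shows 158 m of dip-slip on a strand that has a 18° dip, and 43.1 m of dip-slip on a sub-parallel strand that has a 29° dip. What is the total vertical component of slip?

throw_A = 158 × sin(18°) = 48.82 m
throw_B = 43.1 × sin(29°) = 20.90 m
total = 48.82 + 20.90 = 69.7 m

69.7 m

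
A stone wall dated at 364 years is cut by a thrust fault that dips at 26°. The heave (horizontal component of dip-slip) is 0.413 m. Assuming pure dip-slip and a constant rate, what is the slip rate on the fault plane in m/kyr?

dip-slip = heave / cos(dip) = 0.413 m / cos(26°) = 0.4595 m
rate = 0.4595 m / 364 years = 0.00126 m/yr = 1.26 m/kyr

1.26 m/kyr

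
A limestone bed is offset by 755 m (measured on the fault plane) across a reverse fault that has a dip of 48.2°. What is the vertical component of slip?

throw = dip-slip × sin(dip) = 755 m × sin(48.2°) = 563 m

563 m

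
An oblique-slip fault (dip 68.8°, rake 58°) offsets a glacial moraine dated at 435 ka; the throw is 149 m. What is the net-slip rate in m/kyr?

dip-slip = throw / sin(dip) = 149 / sin(68.8°) = 159.8 m
net slip = dip-slip / sin(rake) = 159.8 / sin(58°) = 188.5 m
rate = 188.5 m / 435 ka = 0.000433 m/yr = 0.433 m/kyr

0.433 m/kyr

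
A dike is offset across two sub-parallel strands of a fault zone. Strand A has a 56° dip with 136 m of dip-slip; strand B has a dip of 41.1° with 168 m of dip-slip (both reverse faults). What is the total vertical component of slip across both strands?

223 m

throw_A = 136 × sin(56°) = 112.7 m
throw_B = 168 × sin(41.1°) = 110.4 m
total = 112.7 + 110.4 = 223 m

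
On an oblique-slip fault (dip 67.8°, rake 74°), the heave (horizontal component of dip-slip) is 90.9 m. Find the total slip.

250 m

dip-slip = heave / cos(dip) = 90.9 / cos(67.8°) = 240.6 m
net slip = dip-slip / sin(rake) = 240.6 / sin(74°) = 250 m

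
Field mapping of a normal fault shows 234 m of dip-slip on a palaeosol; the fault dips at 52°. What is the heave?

heave = dip-slip × cos(dip) = 234 m × cos(52°) = 144 m

144 m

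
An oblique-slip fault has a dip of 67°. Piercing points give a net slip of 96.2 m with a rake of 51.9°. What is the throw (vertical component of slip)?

69.7 m

dip-slip = net slip × sin(rake) = 96.2 m × sin(51.9°) = 75.70 m
throw = dip-slip × sin(dip) = 75.70 × sin(67°) = 69.7 m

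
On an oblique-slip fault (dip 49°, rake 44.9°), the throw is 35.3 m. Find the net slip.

dip-slip = throw / sin(dip) = 35.3 / sin(49°) = 46.77 m
net slip = dip-slip / sin(rake) = 46.77 / sin(44.9°) = 66.3 m

66.3 m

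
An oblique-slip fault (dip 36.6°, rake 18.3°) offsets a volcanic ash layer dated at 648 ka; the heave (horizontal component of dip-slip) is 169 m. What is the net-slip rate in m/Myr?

1030 m/Myr

dip-slip = heave / cos(dip) = 169 / cos(36.6°) = 210.5 m
net slip = dip-slip / sin(rake) = 210.5 / sin(18.3°) = 670.4 m
rate = 670.4 m / 648 ka = 0.00103 m/yr = 1030 m/Myr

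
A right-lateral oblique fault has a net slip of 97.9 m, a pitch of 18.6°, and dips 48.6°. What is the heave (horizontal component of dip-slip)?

20.7 m

dip-slip = net slip × sin(rake) = 97.9 m × sin(18.6°) = 31.23 m
heave = dip-slip × cos(dip) = 31.23 × cos(48.6°) = 20.7 m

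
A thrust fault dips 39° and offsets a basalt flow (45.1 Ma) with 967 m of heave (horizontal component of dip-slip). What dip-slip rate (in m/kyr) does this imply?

dip-slip = heave / cos(dip) = 967 m / cos(39°) = 1244 m
rate = 1244 m / 45.1 Ma = 0.0000276 m/yr = 0.0276 m/kyr

0.0276 m/kyr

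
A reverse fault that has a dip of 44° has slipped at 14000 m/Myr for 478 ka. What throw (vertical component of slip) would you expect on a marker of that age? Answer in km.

dip-slip = rate × time = 14000 m/Myr × 478 ka = 6692 m
throw = dip-slip × sin(dip) = 6692 × sin(44°) = 4650 m = 4.65 km

4.65 km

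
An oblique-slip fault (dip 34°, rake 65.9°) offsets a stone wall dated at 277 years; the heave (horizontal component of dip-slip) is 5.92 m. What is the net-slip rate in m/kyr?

28.2 m/kyr

dip-slip = heave / cos(dip) = 5.92 / cos(34°) = 7.141 m
net slip = dip-slip / sin(rake) = 7.141 / sin(65.9°) = 7.823 m
rate = 7.823 m / 277 years = 0.0282 m/yr = 28.2 m/kyr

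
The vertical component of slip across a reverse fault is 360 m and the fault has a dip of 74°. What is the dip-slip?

dip-slip = throw / sin(dip) = 360 / sin(74°) = 375 m

375 m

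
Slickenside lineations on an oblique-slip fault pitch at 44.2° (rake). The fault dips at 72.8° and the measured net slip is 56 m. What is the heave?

dip-slip = net slip × sin(rake) = 56 m × sin(44.2°) = 39.04 m
heave = dip-slip × cos(dip) = 39.04 × cos(72.8°) = 11.5 m

11.5 m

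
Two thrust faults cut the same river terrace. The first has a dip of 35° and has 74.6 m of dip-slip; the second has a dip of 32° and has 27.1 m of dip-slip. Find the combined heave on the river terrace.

heave_A = 74.6 × cos(35°) = 61.11 m
heave_B = 27.1 × cos(32°) = 22.98 m
total = 61.11 + 22.98 = 84.1 m

84.1 m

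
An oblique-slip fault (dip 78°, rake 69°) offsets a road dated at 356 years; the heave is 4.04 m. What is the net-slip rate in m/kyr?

58.5 m/kyr

dip-slip = heave / cos(dip) = 4.04 / cos(78°) = 19.43 m
net slip = dip-slip / sin(rake) = 19.43 / sin(69°) = 20.81 m
rate = 20.81 m / 356 years = 0.0585 m/yr = 58.5 m/kyr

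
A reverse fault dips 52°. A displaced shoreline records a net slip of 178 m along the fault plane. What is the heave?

110 m

heave = dip-slip × cos(dip) = 178 m × cos(52°) = 110 m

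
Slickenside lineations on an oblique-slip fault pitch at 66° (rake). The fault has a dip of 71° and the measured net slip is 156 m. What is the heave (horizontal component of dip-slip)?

46.4 m

dip-slip = net slip × sin(rake) = 156 m × sin(66°) = 142.5 m
heave = dip-slip × cos(dip) = 142.5 × cos(71°) = 46.4 m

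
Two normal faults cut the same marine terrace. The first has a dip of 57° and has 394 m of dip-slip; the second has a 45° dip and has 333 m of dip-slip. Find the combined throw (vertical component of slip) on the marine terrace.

566 m

throw_A = 394 × sin(57°) = 330.4 m
throw_B = 333 × sin(45°) = 235.5 m
total = 330.4 + 235.5 = 566 m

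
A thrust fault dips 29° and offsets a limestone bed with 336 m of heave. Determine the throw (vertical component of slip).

186 m

throw = heave × tan(dip) = 336 × tan(29°) = 186 m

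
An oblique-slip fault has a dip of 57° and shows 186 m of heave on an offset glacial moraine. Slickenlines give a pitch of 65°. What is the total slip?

377 m

dip-slip = heave / cos(dip) = 186 / cos(57°) = 341.5 m
net slip = dip-slip / sin(rake) = 341.5 / sin(65°) = 377 m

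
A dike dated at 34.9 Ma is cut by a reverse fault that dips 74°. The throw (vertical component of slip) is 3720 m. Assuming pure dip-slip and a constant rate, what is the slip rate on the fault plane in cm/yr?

0.0111 cm/yr

dip-slip = throw / sin(dip) = 3720 m / sin(74°) = 3870 m
rate = 3870 m / 34.9 Ma = 0.000111 m/yr = 0.0111 cm/yr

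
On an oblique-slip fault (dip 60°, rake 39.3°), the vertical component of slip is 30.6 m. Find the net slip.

55.8 m

dip-slip = throw / sin(dip) = 30.6 / sin(60°) = 35.33 m
net slip = dip-slip / sin(rake) = 35.33 / sin(39.3°) = 55.8 m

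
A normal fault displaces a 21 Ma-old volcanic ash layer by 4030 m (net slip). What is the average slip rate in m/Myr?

rate = 4030 m / 21 Ma = 0.000192 m/yr = 192 m/Myr

192 m/Myr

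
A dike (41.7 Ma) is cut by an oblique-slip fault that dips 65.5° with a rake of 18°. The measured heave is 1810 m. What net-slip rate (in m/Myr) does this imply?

dip-slip = heave / cos(dip) = 1810 / cos(65.5°) = 4365 m
net slip = dip-slip / sin(rake) = 4365 / sin(18°) = 14120 m
rate = 14120 m / 41.7 Ma = 0.000339 m/yr = 339 m/Myr

339 m/Myr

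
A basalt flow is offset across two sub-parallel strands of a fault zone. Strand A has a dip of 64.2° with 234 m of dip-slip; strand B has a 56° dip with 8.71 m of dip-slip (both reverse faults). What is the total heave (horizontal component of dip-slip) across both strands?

107 m

heave_A = 234 × cos(64.2°) = 101.8 m
heave_B = 8.71 × cos(56°) = 4.871 m
total = 101.8 + 4.871 = 107 m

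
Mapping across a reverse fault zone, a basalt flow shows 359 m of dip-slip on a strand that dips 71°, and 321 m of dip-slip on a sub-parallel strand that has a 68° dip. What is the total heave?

heave_A = 359 × cos(71°) = 116.9 m
heave_B = 321 × cos(68°) = 120.2 m
total = 116.9 + 120.2 = 237 m

237 m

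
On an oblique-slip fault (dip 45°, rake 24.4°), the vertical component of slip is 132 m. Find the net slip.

dip-slip = throw / sin(dip) = 132 / sin(45°) = 186.7 m
net slip = dip-slip / sin(rake) = 186.7 / sin(24.4°) = 452 m

452 m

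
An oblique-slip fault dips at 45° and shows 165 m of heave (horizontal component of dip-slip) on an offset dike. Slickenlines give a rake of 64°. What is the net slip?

260 m

dip-slip = heave / cos(dip) = 165 / cos(45°) = 233.3 m
net slip = dip-slip / sin(rake) = 233.3 / sin(64°) = 260 m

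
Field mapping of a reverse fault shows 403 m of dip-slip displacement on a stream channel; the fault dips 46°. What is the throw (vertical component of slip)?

throw = dip-slip × sin(dip) = 403 m × sin(46°) = 290 m

290 m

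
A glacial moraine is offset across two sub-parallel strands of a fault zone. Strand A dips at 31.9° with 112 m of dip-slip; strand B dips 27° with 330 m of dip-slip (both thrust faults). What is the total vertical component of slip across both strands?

209 m

throw_A = 112 × sin(31.9°) = 59.19 m
throw_B = 330 × sin(27°) = 149.8 m
total = 59.19 + 149.8 = 209 m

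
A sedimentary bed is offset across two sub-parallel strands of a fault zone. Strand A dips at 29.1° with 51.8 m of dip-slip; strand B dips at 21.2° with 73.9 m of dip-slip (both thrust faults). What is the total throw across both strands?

51.9 m

throw_A = 51.8 × sin(29.1°) = 25.19 m
throw_B = 73.9 × sin(21.2°) = 26.72 m
total = 25.19 + 26.72 = 51.9 m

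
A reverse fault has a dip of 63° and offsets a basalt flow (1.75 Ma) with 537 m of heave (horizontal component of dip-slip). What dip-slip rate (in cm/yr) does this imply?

dip-slip = heave / cos(dip) = 537 m / cos(63°) = 1183 m
rate = 1183 m / 1.75 Ma = 0.000676 m/yr = 0.0676 cm/yr

0.0676 cm/yr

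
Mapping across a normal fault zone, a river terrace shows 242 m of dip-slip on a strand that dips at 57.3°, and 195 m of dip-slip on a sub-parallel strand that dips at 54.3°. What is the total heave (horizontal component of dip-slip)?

heave_A = 242 × cos(57.3°) = 130.7 m
heave_B = 195 × cos(54.3°) = 113.8 m
total = 130.7 + 113.8 = 245 m

245 m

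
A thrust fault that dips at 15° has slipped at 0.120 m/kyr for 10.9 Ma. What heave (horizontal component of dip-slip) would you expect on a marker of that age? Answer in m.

1260 m

dip-slip = rate × time = 0.120 m/kyr × 10.9 Ma = 1308 m
heave = dip-slip × cos(dip) = 1308 × cos(15°) = 1260 m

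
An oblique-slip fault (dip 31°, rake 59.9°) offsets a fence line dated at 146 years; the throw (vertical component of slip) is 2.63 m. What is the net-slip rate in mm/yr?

40.4 mm/yr

dip-slip = throw / sin(dip) = 2.63 / sin(31°) = 5.106 m
net slip = dip-slip / sin(rake) = 5.106 / sin(59.9°) = 5.902 m
rate = 5.902 m / 146 years = 0.0404 m/yr = 40.4 mm/yr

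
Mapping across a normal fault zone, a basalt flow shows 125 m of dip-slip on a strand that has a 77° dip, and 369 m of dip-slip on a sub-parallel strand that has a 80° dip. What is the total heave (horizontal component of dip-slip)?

heave_A = 125 × cos(77°) = 28.12 m
heave_B = 369 × cos(80°) = 64.08 m
total = 28.12 + 64.08 = 92.2 m

92.2 m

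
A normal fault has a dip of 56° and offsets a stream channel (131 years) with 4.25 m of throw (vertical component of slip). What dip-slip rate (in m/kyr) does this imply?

39.1 m/kyr

dip-slip = throw / sin(dip) = 4.25 m / sin(56°) = 5.126 m
rate = 5.126 m / 131 years = 0.0391 m/yr = 39.1 m/kyr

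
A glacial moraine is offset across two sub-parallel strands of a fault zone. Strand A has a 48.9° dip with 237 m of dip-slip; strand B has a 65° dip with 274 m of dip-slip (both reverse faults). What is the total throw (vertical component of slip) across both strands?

427 m

throw_A = 237 × sin(48.9°) = 178.6 m
throw_B = 274 × sin(65°) = 248.3 m
total = 178.6 + 248.3 = 427 m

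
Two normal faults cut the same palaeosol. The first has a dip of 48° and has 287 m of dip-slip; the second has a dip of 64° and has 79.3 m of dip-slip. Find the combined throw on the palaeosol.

throw_A = 287 × sin(48°) = 213.3 m
throw_B = 79.3 × sin(64°) = 71.27 m
total = 213.3 + 71.27 = 285 m

285 m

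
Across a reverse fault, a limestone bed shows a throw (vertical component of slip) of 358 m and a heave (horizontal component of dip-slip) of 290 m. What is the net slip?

461 m

net slip = √(throw² + heave²) = √(358² + 290²) = 461 m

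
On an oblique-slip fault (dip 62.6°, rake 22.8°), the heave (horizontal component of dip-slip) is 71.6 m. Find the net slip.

dip-slip = heave / cos(dip) = 71.6 / cos(62.6°) = 155.6 m
net slip = dip-slip / sin(rake) = 155.6 / sin(22.8°) = 401 m

401 m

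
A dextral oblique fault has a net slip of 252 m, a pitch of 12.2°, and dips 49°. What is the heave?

34.9 m

dip-slip = net slip × sin(rake) = 252 m × sin(12.2°) = 53.25 m
heave = dip-slip × cos(dip) = 53.25 × cos(49°) = 34.9 m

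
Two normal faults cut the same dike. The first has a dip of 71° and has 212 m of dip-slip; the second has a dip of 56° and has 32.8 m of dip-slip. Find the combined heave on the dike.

87.4 m

heave_A = 212 × cos(71°) = 69.02 m
heave_B = 32.8 × cos(56°) = 18.34 m
total = 69.02 + 18.34 = 87.4 m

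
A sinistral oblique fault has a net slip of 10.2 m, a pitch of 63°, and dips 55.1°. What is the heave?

dip-slip = net slip × sin(rake) = 10.2 m × sin(63°) = 9.088 m
heave = dip-slip × cos(dip) = 9.088 × cos(55.1°) = 5.20 m

5.20 m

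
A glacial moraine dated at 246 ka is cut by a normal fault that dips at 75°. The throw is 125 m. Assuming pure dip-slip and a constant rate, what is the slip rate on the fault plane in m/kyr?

0.526 m/kyr

dip-slip = throw / sin(dip) = 125 m / sin(75°) = 129.4 m
rate = 129.4 m / 246 ka = 0.000526 m/yr = 0.526 m/kyr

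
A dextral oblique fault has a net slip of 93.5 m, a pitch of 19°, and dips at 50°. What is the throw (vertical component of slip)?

dip-slip = net slip × sin(rake) = 93.5 m × sin(19°) = 30.44 m
throw = dip-slip × sin(dip) = 30.44 × sin(50°) = 23.3 m

23.3 m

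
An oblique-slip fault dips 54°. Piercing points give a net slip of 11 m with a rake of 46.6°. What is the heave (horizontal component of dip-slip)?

4.70 m

dip-slip = net slip × sin(rake) = 11 m × sin(46.6°) = 7.992 m
heave = dip-slip × cos(dip) = 7.992 × cos(54°) = 4.70 m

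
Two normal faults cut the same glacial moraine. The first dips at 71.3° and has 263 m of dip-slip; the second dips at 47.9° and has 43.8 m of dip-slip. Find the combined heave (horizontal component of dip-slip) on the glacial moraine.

114 m

heave_A = 263 × cos(71.3°) = 84.32 m
heave_B = 43.8 × cos(47.9°) = 29.36 m
total = 84.32 + 29.36 = 114 m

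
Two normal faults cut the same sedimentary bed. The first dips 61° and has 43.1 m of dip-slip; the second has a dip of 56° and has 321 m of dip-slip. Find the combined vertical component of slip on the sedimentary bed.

304 m

throw_A = 43.1 × sin(61°) = 37.70 m
throw_B = 321 × sin(56°) = 266.1 m
total = 37.70 + 266.1 = 304 m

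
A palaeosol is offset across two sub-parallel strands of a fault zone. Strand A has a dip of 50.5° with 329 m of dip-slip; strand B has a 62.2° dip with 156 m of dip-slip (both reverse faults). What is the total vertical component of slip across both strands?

392 m

throw_A = 329 × sin(50.5°) = 253.9 m
throw_B = 156 × sin(62.2°) = 138 m
total = 253.9 + 138 = 392 m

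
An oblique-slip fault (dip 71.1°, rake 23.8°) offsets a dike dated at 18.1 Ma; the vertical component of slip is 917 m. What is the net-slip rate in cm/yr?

0.0133 cm/yr

dip-slip = throw / sin(dip) = 917 / sin(71.1°) = 969.3 m
net slip = dip-slip / sin(rake) = 969.3 / sin(23.8°) = 2402 m
rate = 2402 m / 18.1 Ma = 0.000133 m/yr = 0.0133 cm/yr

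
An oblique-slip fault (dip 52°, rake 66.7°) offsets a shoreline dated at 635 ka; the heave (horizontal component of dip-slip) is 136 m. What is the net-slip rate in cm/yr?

0.0379 cm/yr

dip-slip = heave / cos(dip) = 136 / cos(52°) = 220.9 m
net slip = dip-slip / sin(rake) = 220.9 / sin(66.7°) = 240.5 m
rate = 240.5 m / 635 ka = 0.000379 m/yr = 0.0379 cm/yr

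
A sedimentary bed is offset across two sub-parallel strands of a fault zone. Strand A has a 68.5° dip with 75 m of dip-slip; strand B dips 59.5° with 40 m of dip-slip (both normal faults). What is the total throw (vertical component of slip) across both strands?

104 m

throw_A = 75 × sin(68.5°) = 69.78 m
throw_B = 40 × sin(59.5°) = 34.47 m
total = 69.78 + 34.47 = 104 m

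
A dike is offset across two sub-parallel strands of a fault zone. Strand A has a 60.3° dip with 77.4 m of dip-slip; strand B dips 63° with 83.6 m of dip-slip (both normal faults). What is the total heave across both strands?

heave_A = 77.4 × cos(60.3°) = 38.35 m
heave_B = 83.6 × cos(63°) = 37.95 m
total = 38.35 + 37.95 = 76.3 m

76.3 m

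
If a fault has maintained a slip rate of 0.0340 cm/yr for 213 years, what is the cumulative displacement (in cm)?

slip = rate × time = 0.0340 cm/yr × 213 years = 0.0724 m = 7.24 cm

7.24 cm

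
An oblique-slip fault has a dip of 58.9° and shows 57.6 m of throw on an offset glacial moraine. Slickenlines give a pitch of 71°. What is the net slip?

71.1 m

dip-slip = throw / sin(dip) = 57.6 / sin(58.9°) = 67.27 m
net slip = dip-slip / sin(rake) = 67.27 / sin(71°) = 71.1 m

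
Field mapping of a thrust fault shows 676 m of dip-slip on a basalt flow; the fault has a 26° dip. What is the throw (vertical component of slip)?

throw = dip-slip × sin(dip) = 676 m × sin(26°) = 296 m

296 m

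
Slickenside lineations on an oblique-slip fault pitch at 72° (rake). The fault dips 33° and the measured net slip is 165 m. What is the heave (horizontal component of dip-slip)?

dip-slip = net slip × sin(rake) = 165 m × sin(72°) = 156.9 m
heave = dip-slip × cos(dip) = 156.9 × cos(33°) = 132 m

132 m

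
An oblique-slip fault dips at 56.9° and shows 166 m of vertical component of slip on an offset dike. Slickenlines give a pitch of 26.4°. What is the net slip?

dip-slip = throw / sin(dip) = 166 / sin(56.9°) = 198.2 m
net slip = dip-slip / sin(rake) = 198.2 / sin(26.4°) = 446 m

446 m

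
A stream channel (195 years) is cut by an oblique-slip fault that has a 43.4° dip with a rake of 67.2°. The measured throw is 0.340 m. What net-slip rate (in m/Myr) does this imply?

2750 m/Myr

dip-slip = throw / sin(dip) = 0.340 / sin(43.4°) = 0.4948 m
net slip = dip-slip / sin(rake) = 0.4948 / sin(67.2°) = 0.5368 m
rate = 0.5368 m / 195 years = 0.00275 m/yr = 2750 m/Myr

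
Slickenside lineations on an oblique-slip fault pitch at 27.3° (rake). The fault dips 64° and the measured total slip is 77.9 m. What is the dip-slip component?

35.7 m

dip-slip = net slip × sin(rake) = 77.9 m × sin(27.3°) = 35.7 m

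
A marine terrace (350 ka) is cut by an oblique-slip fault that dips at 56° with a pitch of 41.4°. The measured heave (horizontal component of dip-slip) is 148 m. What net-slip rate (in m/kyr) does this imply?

1.14 m/kyr

dip-slip = heave / cos(dip) = 148 / cos(56°) = 264.7 m
net slip = dip-slip / sin(rake) = 264.7 / sin(41.4°) = 400.2 m
rate = 400.2 m / 350 ka = 0.00114 m/yr = 1.14 m/kyr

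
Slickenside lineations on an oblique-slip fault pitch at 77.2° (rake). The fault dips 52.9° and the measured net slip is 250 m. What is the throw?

194 m

dip-slip = net slip × sin(rake) = 250 m × sin(77.2°) = 243.8 m
throw = dip-slip × sin(dip) = 243.8 × sin(52.9°) = 194 m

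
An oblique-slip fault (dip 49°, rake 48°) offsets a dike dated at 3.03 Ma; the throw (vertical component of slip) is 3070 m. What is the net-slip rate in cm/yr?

dip-slip = throw / sin(dip) = 3070 / sin(49°) = 4068 m
net slip = dip-slip / sin(rake) = 4068 / sin(48°) = 5474 m
rate = 5474 m / 3.03 Ma = 0.00181 m/yr = 0.181 cm/yr

0.181 cm/yr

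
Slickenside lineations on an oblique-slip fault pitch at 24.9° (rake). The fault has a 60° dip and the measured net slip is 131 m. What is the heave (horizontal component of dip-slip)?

dip-slip = net slip × sin(rake) = 131 m × sin(24.9°) = 55.16 m
heave = dip-slip × cos(dip) = 55.16 × cos(60°) = 27.6 m

27.6 m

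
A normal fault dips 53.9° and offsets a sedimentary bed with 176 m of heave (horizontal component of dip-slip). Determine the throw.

throw = heave × tan(dip) = 176 × tan(53.9°) = 241 m

241 m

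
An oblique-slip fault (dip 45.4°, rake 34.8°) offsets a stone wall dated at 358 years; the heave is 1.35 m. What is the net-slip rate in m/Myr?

dip-slip = heave / cos(dip) = 1.35 / cos(45.4°) = 1.923 m
net slip = dip-slip / sin(rake) = 1.923 / sin(34.8°) = 3.369 m
rate = 3.369 m / 358 years = 0.00941 m/yr = 9410 m/Myr

9410 m/Myr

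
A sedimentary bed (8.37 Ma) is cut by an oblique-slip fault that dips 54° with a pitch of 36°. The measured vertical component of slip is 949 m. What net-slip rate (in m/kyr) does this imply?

0.238 m/kyr

dip-slip = throw / sin(dip) = 949 / sin(54°) = 1173 m
net slip = dip-slip / sin(rake) = 1173 / sin(36°) = 1996 m
rate = 1996 m / 8.37 Ma = 0.000238 m/yr = 0.238 m/kyr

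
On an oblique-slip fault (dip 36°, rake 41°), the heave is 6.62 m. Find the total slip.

dip-slip = heave / cos(dip) = 6.62 / cos(36°) = 8.183 m
net slip = dip-slip / sin(rake) = 8.183 / sin(41°) = 12.5 m

12.5 m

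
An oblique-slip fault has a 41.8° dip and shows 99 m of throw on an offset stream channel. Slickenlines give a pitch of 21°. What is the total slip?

dip-slip = throw / sin(dip) = 99 / sin(41.8°) = 148.5 m
net slip = dip-slip / sin(rake) = 148.5 / sin(21°) = 414 m

414 m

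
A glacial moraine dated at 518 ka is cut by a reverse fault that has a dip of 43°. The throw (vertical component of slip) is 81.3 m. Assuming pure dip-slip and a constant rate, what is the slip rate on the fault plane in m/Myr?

230 m/Myr

dip-slip = throw / sin(dip) = 81.3 m / sin(43°) = 119.2 m
rate = 119.2 m / 518 ka = 0.000230 m/yr = 230 m/Myr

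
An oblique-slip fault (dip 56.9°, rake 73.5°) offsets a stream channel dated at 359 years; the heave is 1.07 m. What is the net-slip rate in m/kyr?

5.69 m/kyr

dip-slip = heave / cos(dip) = 1.07 / cos(56.9°) = 1.959 m
net slip = dip-slip / sin(rake) = 1.959 / sin(73.5°) = 2.043 m
rate = 2.043 m / 359 years = 0.00569 m/yr = 5.69 m/kyr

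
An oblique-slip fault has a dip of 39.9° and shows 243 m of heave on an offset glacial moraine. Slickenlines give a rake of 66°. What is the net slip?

347 m

dip-slip = heave / cos(dip) = 243 / cos(39.9°) = 316.8 m
net slip = dip-slip / sin(rake) = 316.8 / sin(66°) = 347 m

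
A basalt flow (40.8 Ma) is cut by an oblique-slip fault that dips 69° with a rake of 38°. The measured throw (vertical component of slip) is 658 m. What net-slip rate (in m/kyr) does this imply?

dip-slip = throw / sin(dip) = 658 / sin(69°) = 704.8 m
net slip = dip-slip / sin(rake) = 704.8 / sin(38°) = 1145 m
rate = 1145 m / 40.8 Ma = 0.0000281 m/yr = 0.0281 m/kyr

0.0281 m/kyr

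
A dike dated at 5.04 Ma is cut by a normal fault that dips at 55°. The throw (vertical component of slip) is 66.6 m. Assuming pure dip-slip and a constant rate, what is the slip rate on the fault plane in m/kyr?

0.0161 m/kyr

dip-slip = throw / sin(dip) = 66.6 m / sin(55°) = 81.30 m
rate = 81.30 m / 5.04 Ma = 0.0000161 m/yr = 0.0161 m/kyr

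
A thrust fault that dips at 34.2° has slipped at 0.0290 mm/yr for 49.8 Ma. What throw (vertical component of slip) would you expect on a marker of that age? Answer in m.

812 m

dip-slip = rate × time = 0.0290 mm/yr × 49.8 Ma = 1444 m
throw = dip-slip × sin(dip) = 1444 × sin(34.2°) = 812 m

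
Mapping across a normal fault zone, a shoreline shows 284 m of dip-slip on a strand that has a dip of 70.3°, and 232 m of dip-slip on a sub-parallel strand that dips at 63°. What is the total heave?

heave_A = 284 × cos(70.3°) = 95.74 m
heave_B = 232 × cos(63°) = 105.3 m
total = 95.74 + 105.3 = 201 m

201 m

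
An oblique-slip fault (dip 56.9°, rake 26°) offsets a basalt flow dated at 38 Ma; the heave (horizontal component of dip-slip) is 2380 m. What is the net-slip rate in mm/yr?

0.262 mm/yr

dip-slip = heave / cos(dip) = 2380 / cos(56.9°) = 4358 m
net slip = dip-slip / sin(rake) = 4358 / sin(26°) = 9942 m
rate = 9942 m / 38 Ma = 0.000262 m/yr = 0.262 mm/yr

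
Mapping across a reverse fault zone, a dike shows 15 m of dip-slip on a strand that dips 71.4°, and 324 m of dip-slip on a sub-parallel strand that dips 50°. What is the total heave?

213 m

heave_A = 15 × cos(71.4°) = 4.784 m
heave_B = 324 × cos(50°) = 208.3 m
total = 4.784 + 208.3 = 213 m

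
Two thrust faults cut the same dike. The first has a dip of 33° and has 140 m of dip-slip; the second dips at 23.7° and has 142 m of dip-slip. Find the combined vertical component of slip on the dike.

133 m

throw_A = 140 × sin(33°) = 76.25 m
throw_B = 142 × sin(23.7°) = 57.08 m
total = 76.25 + 57.08 = 133 m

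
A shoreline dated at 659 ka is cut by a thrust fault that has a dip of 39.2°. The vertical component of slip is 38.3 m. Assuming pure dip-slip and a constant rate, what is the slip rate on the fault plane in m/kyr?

dip-slip = throw / sin(dip) = 38.3 m / sin(39.2°) = 60.60 m
rate = 60.60 m / 659 ka = 0.0000920 m/yr = 0.0920 m/kyr

0.0920 m/kyr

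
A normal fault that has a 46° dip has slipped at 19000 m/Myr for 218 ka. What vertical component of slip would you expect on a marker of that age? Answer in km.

2.98 km

dip-slip = rate × time = 19000 m/Myr × 218 ka = 4142 m
throw = dip-slip × sin(dip) = 4142 × sin(46°) = 2980 m = 2.98 km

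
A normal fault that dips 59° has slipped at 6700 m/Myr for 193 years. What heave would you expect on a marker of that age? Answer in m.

0.666 m

dip-slip = rate × time = 6700 m/Myr × 193 years = 1.293 m
heave = dip-slip × cos(dip) = 1.293 × cos(59°) = 0.666 m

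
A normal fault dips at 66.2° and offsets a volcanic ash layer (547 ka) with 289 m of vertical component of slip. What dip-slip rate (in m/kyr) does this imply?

dip-slip = throw / sin(dip) = 289 m / sin(66.2°) = 315.9 m
rate = 315.9 m / 547 ka = 0.000577 m/yr = 0.577 m/kyr

0.577 m/kyr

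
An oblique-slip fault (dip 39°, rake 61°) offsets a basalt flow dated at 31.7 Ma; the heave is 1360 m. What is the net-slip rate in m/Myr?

63.1 m/Myr

dip-slip = heave / cos(dip) = 1360 / cos(39°) = 1750 m
net slip = dip-slip / sin(rake) = 1750 / sin(61°) = 2001 m
rate = 2001 m / 31.7 Ma = 0.0000631 m/yr = 63.1 m/Myr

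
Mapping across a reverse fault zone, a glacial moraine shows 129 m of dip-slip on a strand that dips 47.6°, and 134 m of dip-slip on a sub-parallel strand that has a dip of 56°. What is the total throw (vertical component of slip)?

throw_A = 129 × sin(47.6°) = 95.26 m
throw_B = 134 × sin(56°) = 111.1 m
total = 95.26 + 111.1 = 206 m

206 m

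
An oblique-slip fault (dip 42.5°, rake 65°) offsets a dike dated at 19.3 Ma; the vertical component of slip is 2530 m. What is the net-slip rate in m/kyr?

0.214 m/kyr

dip-slip = throw / sin(dip) = 2530 / sin(42.5°) = 3745 m
net slip = dip-slip / sin(rake) = 3745 / sin(65°) = 4132 m
rate = 4132 m / 19.3 Ma = 0.000214 m/yr = 0.214 m/kyr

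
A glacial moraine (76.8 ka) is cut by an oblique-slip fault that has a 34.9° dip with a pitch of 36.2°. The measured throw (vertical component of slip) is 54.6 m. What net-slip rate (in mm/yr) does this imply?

2.10 mm/yr

dip-slip = throw / sin(dip) = 54.6 / sin(34.9°) = 95.43 m
net slip = dip-slip / sin(rake) = 95.43 / sin(36.2°) = 161.6 m
rate = 161.6 m / 76.8 ka = 0.00210 m/yr = 2.10 mm/yr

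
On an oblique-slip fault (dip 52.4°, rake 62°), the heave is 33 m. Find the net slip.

61.3 m

dip-slip = heave / cos(dip) = 33 / cos(52.4°) = 54.09 m
net slip = dip-slip / sin(rake) = 54.09 / sin(62°) = 61.3 m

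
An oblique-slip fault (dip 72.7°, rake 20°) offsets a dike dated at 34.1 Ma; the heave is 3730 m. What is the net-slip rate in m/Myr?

1080 m/Myr

dip-slip = heave / cos(dip) = 3730 / cos(72.7°) = 12540 m
net slip = dip-slip / sin(rake) = 12540 / sin(20°) = 36670 m
rate = 36670 m / 34.1 Ma = 0.00108 m/yr = 1080 m/Myr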